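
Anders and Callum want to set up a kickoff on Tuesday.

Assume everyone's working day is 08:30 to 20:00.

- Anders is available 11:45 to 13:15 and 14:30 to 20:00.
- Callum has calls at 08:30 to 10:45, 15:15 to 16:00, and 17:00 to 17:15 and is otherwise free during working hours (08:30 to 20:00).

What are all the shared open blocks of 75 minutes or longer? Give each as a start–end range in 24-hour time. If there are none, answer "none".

Callum free within 08:30–20:00: 10:45–15:15, 16:00–17:00, 17:15–20:00.
Anders ∩ Callum: 11:45–13:15, 14:30–15:15, 16:00–17:00, 17:15–20:00.
Windows ≥ 75 min: 11:45–13:15, 17:15–20:00.

11:45–13:15, 17:15–20:00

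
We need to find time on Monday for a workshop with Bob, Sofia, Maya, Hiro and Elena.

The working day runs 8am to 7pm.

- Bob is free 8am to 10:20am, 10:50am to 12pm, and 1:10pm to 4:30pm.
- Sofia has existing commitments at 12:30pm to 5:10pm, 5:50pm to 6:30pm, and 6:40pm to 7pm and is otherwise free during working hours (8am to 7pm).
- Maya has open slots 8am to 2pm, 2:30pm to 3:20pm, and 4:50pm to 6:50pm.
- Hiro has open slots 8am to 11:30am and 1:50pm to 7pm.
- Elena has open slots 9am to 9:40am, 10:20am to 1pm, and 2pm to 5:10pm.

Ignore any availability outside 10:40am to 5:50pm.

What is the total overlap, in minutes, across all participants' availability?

Sofia free within 08:00–19:00: 08:00–12:30, 17:10–17:50, 18:30–18:40.
Bob ∩ Sofia: 08:00–10:20, 10:50–12:00.
Bob ∩ Sofia ∩ Maya: 08:00–10:20, 10:50–12:00.
Bob ∩ Sofia ∩ Maya ∩ Hiro: 08:00–10:20, 10:50–11:30.
Bob ∩ Sofia ∩ Maya ∩ Hiro ∩ Elena: 09:00–09:40, 10:50–11:30.
Restricted to 10:40–17:50: 10:50–11:30.
Total common minutes: 40.

40 minutes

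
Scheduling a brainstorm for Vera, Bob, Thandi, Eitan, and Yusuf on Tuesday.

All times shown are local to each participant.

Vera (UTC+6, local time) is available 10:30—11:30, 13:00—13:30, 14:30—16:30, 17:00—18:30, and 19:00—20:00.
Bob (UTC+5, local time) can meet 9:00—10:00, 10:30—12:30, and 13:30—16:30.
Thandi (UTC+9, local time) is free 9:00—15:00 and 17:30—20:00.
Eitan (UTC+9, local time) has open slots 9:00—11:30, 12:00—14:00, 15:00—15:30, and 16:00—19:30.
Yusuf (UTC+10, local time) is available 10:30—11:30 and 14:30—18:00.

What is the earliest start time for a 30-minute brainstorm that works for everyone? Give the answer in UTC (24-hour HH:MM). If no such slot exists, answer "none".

04:30

Vera → UTC: 04:30–05:30, 07:00–07:30, 08:30–10:30, 11:00–12:30, 13:00–14:00.
Bob → UTC: 04:00–05:00, 05:30–07:30, 08:30–11:30.
Thandi → UTC: 00:00–06:00, 08:30–11:00.
Eitan → UTC: 00:00–02:30, 03:00–05:00, 06:00–06:30, 07:00–10:30.
Yusuf → UTC: 00:30–01:30, 04:30–08:00.
Vera ∩ Bob: 04:30–05:00, 07:00–07:30, 08:30–10:30, 11:00–11:30.
Vera ∩ Bob ∩ Thandi: 04:30–05:00, 08:30–10:30.
Vera ∩ Bob ∩ Thandi ∩ Eitan: 04:30–05:00, 08:30–10:30.
Vera ∩ Bob ∩ Thandi ∩ Eitan ∩ Yusuf: 04:30–05:00.
Windows ≥ 30 min: 04:30–05:00.
Earliest such window starts at 04:30.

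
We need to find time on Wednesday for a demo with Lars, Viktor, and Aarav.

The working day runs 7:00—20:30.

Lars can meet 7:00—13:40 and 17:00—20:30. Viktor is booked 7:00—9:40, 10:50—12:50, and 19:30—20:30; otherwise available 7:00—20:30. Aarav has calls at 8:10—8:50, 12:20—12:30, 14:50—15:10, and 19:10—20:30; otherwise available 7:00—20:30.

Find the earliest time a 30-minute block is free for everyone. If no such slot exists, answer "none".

Viktor free within 07:00–20:30: 09:40–10:50, 12:50–19:30.
Aarav free within 07:00–20:30: 07:00–08:10, 08:50–12:20, 12:30–14:50, 15:10–19:10.
Lars ∩ Viktor: 09:40–10:50, 12:50–13:40, 17:00–19:30.
Lars ∩ Viktor ∩ Aarav: 09:40–10:50, 12:50–13:40, 17:00–19:10.
Windows ≥ 30 min: 09:40–10:50, 12:50–13:40, 17:00–19:10.
Earliest such window starts at 09:40.

09:40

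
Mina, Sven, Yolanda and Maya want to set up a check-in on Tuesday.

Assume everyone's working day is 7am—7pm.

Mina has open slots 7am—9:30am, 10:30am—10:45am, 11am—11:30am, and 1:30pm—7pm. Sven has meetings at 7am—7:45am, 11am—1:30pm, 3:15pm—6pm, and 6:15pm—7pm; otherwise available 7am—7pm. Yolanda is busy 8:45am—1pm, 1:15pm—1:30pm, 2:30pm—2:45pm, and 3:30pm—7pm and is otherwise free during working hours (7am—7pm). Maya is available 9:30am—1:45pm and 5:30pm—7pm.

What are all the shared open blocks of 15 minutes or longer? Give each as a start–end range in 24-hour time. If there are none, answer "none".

13:30–13:45

Sven free within 07:00–19:00: 07:45–11:00, 13:30–15:15, 18:00–18:15.
Yolanda free within 07:00–19:00: 07:00–08:45, 13:00–13:15, 13:30–14:30, 14:45–15:30.
Mina ∩ Sven: 07:45–09:30, 10:30–10:45, 13:30–15:15, 18:00–18:15.
Mina ∩ Sven ∩ Yolanda: 07:45–08:45, 13:30–14:30, 14:45–15:15.
Mina ∩ Sven ∩ Yolanda ∩ Maya: 13:30–13:45.
Windows ≥ 15 min: 13:30–13:45.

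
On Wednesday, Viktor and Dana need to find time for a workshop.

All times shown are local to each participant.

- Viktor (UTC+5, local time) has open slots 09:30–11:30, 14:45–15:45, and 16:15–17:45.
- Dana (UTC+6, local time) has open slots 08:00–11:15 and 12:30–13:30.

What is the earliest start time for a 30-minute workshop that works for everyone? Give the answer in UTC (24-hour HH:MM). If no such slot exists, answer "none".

04:30

Viktor → UTC: 04:30–06:30, 09:45–10:45, 11:15–12:45.
Dana → UTC: 02:00–05:15, 06:30–07:30.
Viktor ∩ Dana: 04:30–05:15.
Windows ≥ 30 min: 04:30–05:15.
Earliest such window starts at 04:30.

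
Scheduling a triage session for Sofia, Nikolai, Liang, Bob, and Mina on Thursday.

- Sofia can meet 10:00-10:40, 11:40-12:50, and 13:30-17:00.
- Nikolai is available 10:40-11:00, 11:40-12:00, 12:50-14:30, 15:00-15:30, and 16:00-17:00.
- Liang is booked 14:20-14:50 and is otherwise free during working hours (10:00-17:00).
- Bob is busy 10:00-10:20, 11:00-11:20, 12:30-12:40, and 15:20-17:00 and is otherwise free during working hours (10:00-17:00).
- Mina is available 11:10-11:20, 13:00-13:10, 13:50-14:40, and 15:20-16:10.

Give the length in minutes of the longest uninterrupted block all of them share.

30 minutes

Liang free within 10:00–17:00: 10:00–14:20, 14:50–17:00.
Bob free within 10:00–17:00: 10:20–11:00, 11:20–12:30, 12:40–15:20.
Sofia ∩ Nikolai: 11:40–12:00, 13:30–14:30, 15:00–15:30, 16:00–17:00.
Sofia ∩ Nikolai ∩ Liang: 11:40–12:00, 13:30–14:20, 15:00–15:30, 16:00–17:00.
Sofia ∩ Nikolai ∩ Liang ∩ Bob: 11:40–12:00, 13:30–14:20, 15:00–15:20.
Sofia ∩ Nikolai ∩ Liang ∩ Bob ∩ Mina: 13:50–14:20.
Single common window of 30 minutes.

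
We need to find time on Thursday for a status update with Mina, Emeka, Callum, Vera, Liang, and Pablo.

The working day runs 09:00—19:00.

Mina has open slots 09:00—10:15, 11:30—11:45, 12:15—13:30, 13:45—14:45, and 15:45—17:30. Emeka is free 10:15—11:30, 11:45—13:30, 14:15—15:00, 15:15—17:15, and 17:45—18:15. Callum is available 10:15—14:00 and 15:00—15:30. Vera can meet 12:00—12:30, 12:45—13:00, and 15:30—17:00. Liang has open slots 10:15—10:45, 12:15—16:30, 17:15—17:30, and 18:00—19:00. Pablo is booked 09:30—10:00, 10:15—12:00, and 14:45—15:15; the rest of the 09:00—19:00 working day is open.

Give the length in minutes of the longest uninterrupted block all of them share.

15 minutes

Pablo free within 09:00–19:00: 09:00–09:30, 10:00–10:15, 12:00–14:45, 15:15–19:00.
Mina ∩ Emeka: 12:15–13:30, 14:15–14:45, 15:45–17:15.
Mina ∩ Emeka ∩ Callum: 12:15–13:30.
Mina ∩ Emeka ∩ Callum ∩ Vera: 12:15–12:30, 12:45–13:00.
Mina ∩ Emeka ∩ Callum ∩ Vera ∩ Liang: 12:15–12:30, 12:45–13:00.
Mina ∩ Emeka ∩ Callum ∩ Vera ∩ Liang ∩ Pablo: 12:15–12:30, 12:45–13:00.
Common window lengths: 15, 15 min; longest is 15.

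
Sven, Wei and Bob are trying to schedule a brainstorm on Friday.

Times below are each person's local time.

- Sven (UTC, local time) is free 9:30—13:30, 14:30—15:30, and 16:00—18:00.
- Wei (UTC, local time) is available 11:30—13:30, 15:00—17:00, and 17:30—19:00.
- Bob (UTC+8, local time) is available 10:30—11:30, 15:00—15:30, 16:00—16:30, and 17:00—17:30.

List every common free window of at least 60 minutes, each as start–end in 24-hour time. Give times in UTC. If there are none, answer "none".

Sven → UTC: 09:30–13:30, 14:30–15:30, 16:00–18:00.
Wei → UTC: 11:30–13:30, 15:00–17:00, 17:30–19:00.
Bob → UTC: 02:30–03:30, 07:00–07:30, 08:00–08:30, 09:00–09:30.
Sven ∩ Wei: 11:30–13:30, 15:00–15:30, 16:00–17:00, 17:30–18:00.
Sven ∩ Wei ∩ Bob: (none).
Windows ≥ 60 min: (none).

none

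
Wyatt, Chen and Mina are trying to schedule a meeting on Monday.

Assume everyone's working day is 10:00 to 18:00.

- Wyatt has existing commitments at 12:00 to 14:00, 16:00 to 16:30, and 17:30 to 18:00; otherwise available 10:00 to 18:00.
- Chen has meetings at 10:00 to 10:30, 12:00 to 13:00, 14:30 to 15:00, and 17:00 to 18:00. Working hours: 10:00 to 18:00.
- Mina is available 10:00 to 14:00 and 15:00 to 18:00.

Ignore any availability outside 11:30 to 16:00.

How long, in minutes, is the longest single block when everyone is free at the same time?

60 minutes

Wyatt free within 10:00–18:00: 10:00–12:00, 14:00–16:00, 16:30–17:30.
Chen free within 10:00–18:00: 10:30–12:00, 13:00–14:30, 15:00–17:00.
Wyatt ∩ Chen: 10:30–12:00, 14:00–14:30, 15:00–16:00, 16:30–17:00.
Wyatt ∩ Chen ∩ Mina: 10:30–12:00, 15:00–16:00, 16:30–17:00.
Restricted to 11:30–16:00: 11:30–12:00, 15:00–16:00.
Common window lengths: 30, 60 min; longest is 60.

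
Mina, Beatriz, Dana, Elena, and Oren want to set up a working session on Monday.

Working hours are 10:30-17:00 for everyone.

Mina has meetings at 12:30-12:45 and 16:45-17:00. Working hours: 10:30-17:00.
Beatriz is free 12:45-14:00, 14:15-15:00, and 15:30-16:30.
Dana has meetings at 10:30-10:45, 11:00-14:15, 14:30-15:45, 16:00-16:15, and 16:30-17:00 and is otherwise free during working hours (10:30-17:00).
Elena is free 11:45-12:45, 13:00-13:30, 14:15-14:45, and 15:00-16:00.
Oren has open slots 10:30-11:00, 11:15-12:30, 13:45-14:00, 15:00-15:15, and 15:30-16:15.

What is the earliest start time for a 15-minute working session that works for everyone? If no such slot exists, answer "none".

15:45

Mina free within 10:30–17:00: 10:30–12:30, 12:45–16:45.
Dana free within 10:30–17:00: 10:45–11:00, 14:15–14:30, 15:45–16:00, 16:15–16:30.
Mina ∩ Beatriz: 12:45–14:00, 14:15–15:00, 15:30–16:30.
Mina ∩ Beatriz ∩ Dana: 14:15–14:30, 15:45–16:00, 16:15–16:30.
Mina ∩ Beatriz ∩ Dana ∩ Elena: 14:15–14:30, 15:45–16:00.
Mina ∩ Beatriz ∩ Dana ∩ Elena ∩ Oren: 15:45–16:00.
Windows ≥ 15 min: 15:45–16:00.
Earliest such window starts at 15:45.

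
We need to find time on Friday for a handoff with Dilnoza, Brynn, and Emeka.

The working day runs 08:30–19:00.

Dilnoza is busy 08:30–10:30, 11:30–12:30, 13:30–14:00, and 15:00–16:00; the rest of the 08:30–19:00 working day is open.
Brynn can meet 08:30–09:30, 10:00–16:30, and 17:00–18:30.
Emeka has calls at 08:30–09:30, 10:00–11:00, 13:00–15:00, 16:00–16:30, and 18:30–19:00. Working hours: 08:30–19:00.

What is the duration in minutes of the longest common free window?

90 minutes

Dilnoza free within 08:30–19:00: 10:30–11:30, 12:30–13:30, 14:00–15:00, 16:00–19:00.
Emeka free within 08:30–19:00: 09:30–10:00, 11:00–13:00, 15:00–16:00, 16:30–18:30.
Dilnoza ∩ Brynn: 10:30–11:30, 12:30–13:30, 14:00–15:00, 16:00–16:30, 17:00–18:30.
Dilnoza ∩ Brynn ∩ Emeka: 11:00–11:30, 12:30–13:00, 17:00–18:30.
Common window lengths: 30, 30, 90 min; longest is 90.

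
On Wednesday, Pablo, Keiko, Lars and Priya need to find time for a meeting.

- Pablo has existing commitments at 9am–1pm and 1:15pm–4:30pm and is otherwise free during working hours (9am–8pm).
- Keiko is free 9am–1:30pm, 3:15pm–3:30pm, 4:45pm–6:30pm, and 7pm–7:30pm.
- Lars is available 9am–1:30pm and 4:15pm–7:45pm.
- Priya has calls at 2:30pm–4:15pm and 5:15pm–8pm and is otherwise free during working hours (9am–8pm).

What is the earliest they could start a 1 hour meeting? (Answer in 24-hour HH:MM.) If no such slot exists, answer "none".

Pablo free within 09:00–20:00: 13:00–13:15, 16:30–20:00.
Priya free within 09:00–20:00: 09:00–14:30, 16:15–17:15.
Pablo ∩ Keiko: 13:00–13:15, 16:45–18:30, 19:00–19:30.
Pablo ∩ Keiko ∩ Lars: 13:00–13:15, 16:45–18:30, 19:00–19:30.
Pablo ∩ Keiko ∩ Lars ∩ Priya: 13:00–13:15, 16:45–17:15.
Windows ≥ 60 min: (none).

none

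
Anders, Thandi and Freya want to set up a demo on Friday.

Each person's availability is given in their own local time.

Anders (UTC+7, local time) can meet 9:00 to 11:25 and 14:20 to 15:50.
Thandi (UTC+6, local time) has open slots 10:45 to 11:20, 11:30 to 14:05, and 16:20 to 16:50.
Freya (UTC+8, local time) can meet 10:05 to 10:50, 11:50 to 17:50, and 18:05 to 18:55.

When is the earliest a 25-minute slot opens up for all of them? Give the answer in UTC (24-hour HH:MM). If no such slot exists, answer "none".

Anders → UTC: 02:00–04:25, 07:20–08:50.
Thandi → UTC: 04:45–05:20, 05:30–08:05, 10:20–10:50.
Freya → UTC: 02:05–02:50, 03:50–09:50, 10:05–10:55.
Anders ∩ Thandi: 07:20–08:05.
Anders ∩ Thandi ∩ Freya: 07:20–08:05.
Windows ≥ 25 min: 07:20–08:05.
Earliest such window starts at 07:20.

07:20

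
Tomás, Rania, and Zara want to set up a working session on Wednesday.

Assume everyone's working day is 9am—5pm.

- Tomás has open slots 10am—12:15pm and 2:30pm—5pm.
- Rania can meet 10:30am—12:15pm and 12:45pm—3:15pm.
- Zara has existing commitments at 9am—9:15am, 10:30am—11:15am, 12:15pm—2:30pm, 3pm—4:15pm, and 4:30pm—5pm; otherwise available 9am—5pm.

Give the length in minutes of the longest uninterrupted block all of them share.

60 minutes

Zara free within 09:00–17:00: 09:15–10:30, 11:15–12:15, 14:30–15:00, 16:15–16:30.
Tomás ∩ Rania: 10:30–12:15, 14:30–15:15.
Tomás ∩ Rania ∩ Zara: 11:15–12:15, 14:30–15:00.
Common window lengths: 60, 30 min; longest is 60.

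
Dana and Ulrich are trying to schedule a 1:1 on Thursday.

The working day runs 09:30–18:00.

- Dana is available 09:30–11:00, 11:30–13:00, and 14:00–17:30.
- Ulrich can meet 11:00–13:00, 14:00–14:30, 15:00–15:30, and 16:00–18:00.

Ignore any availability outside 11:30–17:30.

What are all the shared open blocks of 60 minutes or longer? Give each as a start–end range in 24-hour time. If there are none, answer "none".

11:30–13:00, 16:00–17:30

Dana ∩ Ulrich: 11:30–13:00, 14:00–14:30, 15:00–15:30, 16:00–17:30.
Restricted to 11:30–17:30: 11:30–13:00, 14:00–14:30, 15:00–15:30, 16:00–17:30.
Windows ≥ 60 min: 11:30–13:00, 16:00–17:30.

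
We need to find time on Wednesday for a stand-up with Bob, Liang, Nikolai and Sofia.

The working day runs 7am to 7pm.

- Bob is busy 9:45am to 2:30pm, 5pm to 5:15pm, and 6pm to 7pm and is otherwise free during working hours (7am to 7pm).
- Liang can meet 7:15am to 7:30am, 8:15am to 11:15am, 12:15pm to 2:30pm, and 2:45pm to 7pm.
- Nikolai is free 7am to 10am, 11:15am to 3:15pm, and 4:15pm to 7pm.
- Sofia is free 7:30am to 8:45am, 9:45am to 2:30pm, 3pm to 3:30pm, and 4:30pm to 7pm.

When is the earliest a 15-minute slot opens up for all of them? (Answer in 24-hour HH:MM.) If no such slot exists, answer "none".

08:15

Bob free within 07:00–19:00: 07:00–09:45, 14:30–17:00, 17:15–18:00.
Bob ∩ Liang: 07:15–07:30, 08:15–09:45, 14:45–17:00, 17:15–18:00.
Bob ∩ Liang ∩ Nikolai: 07:15–07:30, 08:15–09:45, 14:45–15:15, 16:15–17:00, 17:15–18:00.
Bob ∩ Liang ∩ Nikolai ∩ Sofia: 08:15–08:45, 15:00–15:15, 16:30–17:00, 17:15–18:00.
Windows ≥ 15 min: 08:15–08:45, 15:00–15:15, 16:30–17:00, 17:15–18:00.
Earliest such window starts at 08:15.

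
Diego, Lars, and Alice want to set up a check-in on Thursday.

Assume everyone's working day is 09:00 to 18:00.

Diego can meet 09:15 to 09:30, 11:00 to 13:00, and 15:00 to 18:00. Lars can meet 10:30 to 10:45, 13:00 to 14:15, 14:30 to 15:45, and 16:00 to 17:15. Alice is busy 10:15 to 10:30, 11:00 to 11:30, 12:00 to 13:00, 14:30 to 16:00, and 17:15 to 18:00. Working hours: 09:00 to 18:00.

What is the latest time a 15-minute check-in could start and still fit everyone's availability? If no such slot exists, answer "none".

17:00

Alice free within 09:00–18:00: 09:00–10:15, 10:30–11:00, 11:30–12:00, 13:00–14:30, 16:00–17:15.
Diego ∩ Lars: 15:00–15:45, 16:00–17:15.
Diego ∩ Lars ∩ Alice: 16:00–17:15.
Windows ≥ 15 min: 16:00–17:15.
Latest start in the last window 16:00–17:15 is 17:15 − 15 min = 17:00.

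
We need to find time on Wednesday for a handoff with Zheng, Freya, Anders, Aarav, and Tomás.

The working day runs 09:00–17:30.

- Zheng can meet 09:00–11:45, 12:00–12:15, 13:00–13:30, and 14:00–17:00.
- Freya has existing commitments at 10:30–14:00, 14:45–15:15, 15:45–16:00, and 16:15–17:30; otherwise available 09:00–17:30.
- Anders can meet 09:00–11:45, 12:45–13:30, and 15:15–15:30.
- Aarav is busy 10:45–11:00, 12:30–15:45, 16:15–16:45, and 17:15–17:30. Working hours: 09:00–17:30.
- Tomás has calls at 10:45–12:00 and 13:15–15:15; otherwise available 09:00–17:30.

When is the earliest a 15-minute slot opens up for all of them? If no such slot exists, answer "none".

09:00

Freya free within 09:00–17:30: 09:00–10:30, 14:00–14:45, 15:15–15:45, 16:00–16:15.
Aarav free within 09:00–17:30: 09:00–10:45, 11:00–12:30, 15:45–16:15, 16:45–17:15.
Tomás free within 09:00–17:30: 09:00–10:45, 12:00–13:15, 15:15–17:30.
Zheng ∩ Freya: 09:00–10:30, 14:00–14:45, 15:15–15:45, 16:00–16:15.
Zheng ∩ Freya ∩ Anders: 09:00–10:30, 15:15–15:30.
Zheng ∩ Freya ∩ Anders ∩ Aarav: 09:00–10:30.
Zheng ∩ Freya ∩ Anders ∩ Aarav ∩ Tomás: 09:00–10:30.
Windows ≥ 15 min: 09:00–10:30.
Earliest such window starts at 09:00.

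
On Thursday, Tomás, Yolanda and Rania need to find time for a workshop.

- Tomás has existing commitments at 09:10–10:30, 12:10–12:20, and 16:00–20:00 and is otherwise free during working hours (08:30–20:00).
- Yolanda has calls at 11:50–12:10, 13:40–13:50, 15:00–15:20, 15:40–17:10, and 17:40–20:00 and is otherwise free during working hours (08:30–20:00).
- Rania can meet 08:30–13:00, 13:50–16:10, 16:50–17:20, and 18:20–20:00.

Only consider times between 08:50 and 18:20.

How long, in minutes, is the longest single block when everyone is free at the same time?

80 minutes

Tomás free within 08:30–20:00: 08:30–09:10, 10:30–12:10, 12:20–16:00.
Yolanda free within 08:30–20:00: 08:30–11:50, 12:10–13:40, 13:50–15:00, 15:20–15:40, 17:10–17:40.
Tomás ∩ Yolanda: 08:30–09:10, 10:30–11:50, 12:20–13:40, 13:50–15:00, 15:20–15:40.
Tomás ∩ Yolanda ∩ Rania: 08:30–09:10, 10:30–11:50, 12:20–13:00, 13:50–15:00, 15:20–15:40.
Restricted to 08:50–18:20: 08:50–09:10, 10:30–11:50, 12:20–13:00, 13:50–15:00, 15:20–15:40.
Common window lengths: 20, 80, 40, 70, 20 min; longest is 80.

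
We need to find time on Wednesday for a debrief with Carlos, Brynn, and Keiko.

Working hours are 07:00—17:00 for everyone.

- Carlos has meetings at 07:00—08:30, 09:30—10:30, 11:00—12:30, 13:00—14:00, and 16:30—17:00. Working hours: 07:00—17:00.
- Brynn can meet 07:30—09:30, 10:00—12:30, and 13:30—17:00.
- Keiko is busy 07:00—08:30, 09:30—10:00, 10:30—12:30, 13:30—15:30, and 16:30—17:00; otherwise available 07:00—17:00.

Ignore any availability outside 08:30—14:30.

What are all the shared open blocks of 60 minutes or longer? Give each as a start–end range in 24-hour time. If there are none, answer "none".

08:30–09:30

Carlos free within 07:00–17:00: 08:30–09:30, 10:30–11:00, 12:30–13:00, 14:00–16:30.
Keiko free within 07:00–17:00: 08:30–09:30, 10:00–10:30, 12:30–13:30, 15:30–16:30.
Carlos ∩ Brynn: 08:30–09:30, 10:30–11:00, 14:00–16:30.
Carlos ∩ Brynn ∩ Keiko: 08:30–09:30, 15:30–16:30.
Restricted to 08:30–14:30: 08:30–09:30.
Windows ≥ 60 min: 08:30–09:30.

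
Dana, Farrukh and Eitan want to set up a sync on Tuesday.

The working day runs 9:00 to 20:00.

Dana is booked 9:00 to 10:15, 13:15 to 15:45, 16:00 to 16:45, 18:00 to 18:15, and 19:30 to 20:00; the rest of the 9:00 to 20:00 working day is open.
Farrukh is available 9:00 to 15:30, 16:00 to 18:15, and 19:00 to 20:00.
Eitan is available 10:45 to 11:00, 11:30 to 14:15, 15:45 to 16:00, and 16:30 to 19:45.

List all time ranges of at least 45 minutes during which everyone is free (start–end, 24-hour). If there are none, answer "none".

Dana free within 09:00–20:00: 10:15–13:15, 15:45–16:00, 16:45–18:00, 18:15–19:30.
Dana ∩ Farrukh: 10:15–13:15, 16:45–18:00, 19:00–19:30.
Dana ∩ Farrukh ∩ Eitan: 10:45–11:00, 11:30–13:15, 16:45–18:00, 19:00–19:30.
Windows ≥ 45 min: 11:30–13:15, 16:45–18:00.

11:30–13:15, 16:45–18:00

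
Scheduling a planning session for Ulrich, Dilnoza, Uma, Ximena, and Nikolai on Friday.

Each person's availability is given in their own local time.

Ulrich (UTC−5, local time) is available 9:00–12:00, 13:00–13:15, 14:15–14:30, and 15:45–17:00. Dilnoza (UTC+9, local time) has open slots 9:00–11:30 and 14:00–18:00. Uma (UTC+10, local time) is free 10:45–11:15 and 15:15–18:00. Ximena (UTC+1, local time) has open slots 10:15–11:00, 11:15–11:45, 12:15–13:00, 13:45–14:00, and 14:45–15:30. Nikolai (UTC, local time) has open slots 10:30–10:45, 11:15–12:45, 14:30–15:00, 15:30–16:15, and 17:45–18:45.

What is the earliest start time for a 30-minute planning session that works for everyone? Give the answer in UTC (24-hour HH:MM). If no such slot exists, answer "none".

none

Ulrich → UTC: 14:00–17:00, 18:00–18:15, 19:15–19:30, 20:45–22:00.
Dilnoza → UTC: 00:00–02:30, 05:00–09:00.
Uma → UTC: 00:45–01:15, 05:15–08:00.
Ximena → UTC: 09:15–10:00, 10:15–10:45, 11:15–12:00, 12:45–13:00, 13:45–14:30.
Nikolai → UTC: 10:30–10:45, 11:15–12:45, 14:30–15:00, 15:30–16:15, 17:45–18:45.
Ulrich ∩ Dilnoza: (none).
Ulrich ∩ Dilnoza ∩ Uma: (none).
Ulrich ∩ Dilnoza ∩ Uma ∩ Ximena: (none).
Ulrich ∩ Dilnoza ∩ Uma ∩ Ximena ∩ Nikolai: (none).
Windows ≥ 30 min: (none).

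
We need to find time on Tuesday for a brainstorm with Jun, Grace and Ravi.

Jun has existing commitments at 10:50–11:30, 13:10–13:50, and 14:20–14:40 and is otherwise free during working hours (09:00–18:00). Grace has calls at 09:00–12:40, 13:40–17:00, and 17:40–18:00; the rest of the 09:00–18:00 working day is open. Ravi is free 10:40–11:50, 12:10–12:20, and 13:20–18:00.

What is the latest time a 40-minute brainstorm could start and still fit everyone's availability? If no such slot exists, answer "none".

17:00

Jun free within 09:00–18:00: 09:00–10:50, 11:30–13:10, 13:50–14:20, 14:40–18:00.
Grace free within 09:00–18:00: 12:40–13:40, 17:00–17:40.
Jun ∩ Grace: 12:40–13:10, 17:00–17:40.
Jun ∩ Grace ∩ Ravi: 17:00–17:40.
Windows ≥ 40 min: 17:00–17:40.
Latest start in the last window 17:00–17:40 is 17:40 − 40 min = 17:00.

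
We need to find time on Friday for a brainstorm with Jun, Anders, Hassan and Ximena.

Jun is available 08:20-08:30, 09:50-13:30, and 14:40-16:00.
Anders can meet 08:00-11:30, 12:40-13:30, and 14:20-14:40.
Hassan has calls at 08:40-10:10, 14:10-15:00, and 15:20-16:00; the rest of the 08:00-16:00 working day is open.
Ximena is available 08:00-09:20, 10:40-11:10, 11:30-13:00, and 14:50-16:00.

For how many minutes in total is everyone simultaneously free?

Hassan free within 08:00–16:00: 08:00–08:40, 10:10–14:10, 15:00–15:20.
Jun ∩ Anders: 08:20–08:30, 09:50–11:30, 12:40–13:30.
Jun ∩ Anders ∩ Hassan: 08:20–08:30, 10:10–11:30, 12:40–13:30.
Jun ∩ Anders ∩ Hassan ∩ Ximena: 08:20–08:30, 10:40–11:10, 12:40–13:00.
Total common minutes: 10 + 30 + 20 = 60.

60 minutes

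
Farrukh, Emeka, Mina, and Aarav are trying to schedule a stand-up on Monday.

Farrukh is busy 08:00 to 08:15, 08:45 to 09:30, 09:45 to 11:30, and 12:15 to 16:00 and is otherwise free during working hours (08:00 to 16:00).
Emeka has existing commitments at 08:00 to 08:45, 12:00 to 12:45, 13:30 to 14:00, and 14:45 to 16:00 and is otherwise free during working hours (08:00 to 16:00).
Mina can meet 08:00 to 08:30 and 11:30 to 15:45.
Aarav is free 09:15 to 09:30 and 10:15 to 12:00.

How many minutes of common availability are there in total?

Farrukh free within 08:00–16:00: 08:15–08:45, 09:30–09:45, 11:30–12:15.
Emeka free within 08:00–16:00: 08:45–12:00, 12:45–13:30, 14:00–14:45.
Farrukh ∩ Emeka: 09:30–09:45, 11:30–12:00.
Farrukh ∩ Emeka ∩ Mina: 11:30–12:00.
Farrukh ∩ Emeka ∩ Mina ∩ Aarav: 11:30–12:00.
Total common minutes: 30.

30 minutes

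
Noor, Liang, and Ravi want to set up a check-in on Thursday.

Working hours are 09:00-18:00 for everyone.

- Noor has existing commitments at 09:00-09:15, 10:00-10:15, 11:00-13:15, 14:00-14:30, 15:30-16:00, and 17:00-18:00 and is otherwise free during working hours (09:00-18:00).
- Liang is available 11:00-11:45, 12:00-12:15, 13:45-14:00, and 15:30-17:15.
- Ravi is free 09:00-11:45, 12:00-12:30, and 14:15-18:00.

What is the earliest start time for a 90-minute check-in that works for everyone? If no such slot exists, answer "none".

none

Noor free within 09:00–18:00: 09:15–10:00, 10:15–11:00, 13:15–14:00, 14:30–15:30, 16:00–17:00.
Noor ∩ Liang: 13:45–14:00, 16:00–17:00.
Noor ∩ Liang ∩ Ravi: 16:00–17:00.
Windows ≥ 90 min: (none).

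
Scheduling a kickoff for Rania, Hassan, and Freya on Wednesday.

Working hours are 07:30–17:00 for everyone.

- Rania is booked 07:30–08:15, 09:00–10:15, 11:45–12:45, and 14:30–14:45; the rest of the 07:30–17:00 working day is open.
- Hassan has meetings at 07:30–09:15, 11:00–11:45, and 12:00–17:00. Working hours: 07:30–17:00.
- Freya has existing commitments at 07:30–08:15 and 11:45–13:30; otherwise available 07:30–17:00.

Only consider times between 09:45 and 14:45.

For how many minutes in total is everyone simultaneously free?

Rania free within 07:30–17:00: 08:15–09:00, 10:15–11:45, 12:45–14:30, 14:45–17:00.
Hassan free within 07:30–17:00: 09:15–11:00, 11:45–12:00.
Freya free within 07:30–17:00: 08:15–11:45, 13:30–17:00.
Rania ∩ Hassan: 10:15–11:00.
Rania ∩ Hassan ∩ Freya: 10:15–11:00.
Restricted to 09:45–14:45: 10:15–11:00.
Total common minutes: 45.

45 minutes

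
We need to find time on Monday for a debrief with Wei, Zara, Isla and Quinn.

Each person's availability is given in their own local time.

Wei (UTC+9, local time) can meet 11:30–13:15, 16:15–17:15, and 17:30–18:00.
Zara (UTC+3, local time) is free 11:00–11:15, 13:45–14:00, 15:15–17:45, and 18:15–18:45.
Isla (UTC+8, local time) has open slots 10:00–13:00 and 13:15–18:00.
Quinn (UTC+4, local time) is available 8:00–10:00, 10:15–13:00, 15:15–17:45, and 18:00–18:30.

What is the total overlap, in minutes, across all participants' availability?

15 minutes

Wei → UTC: 02:30–04:15, 07:15–08:15, 08:30–09:00.
Zara → UTC: 08:00–08:15, 10:45–11:00, 12:15–14:45, 15:15–15:45.
Isla → UTC: 02:00–05:00, 05:15–10:00.
Quinn → UTC: 04:00–06:00, 06:15–09:00, 11:15–13:45, 14:00–14:30.
Wei ∩ Zara: 08:00–08:15.
Wei ∩ Zara ∩ Isla: 08:00–08:15.
Wei ∩ Zara ∩ Isla ∩ Quinn: 08:00–08:15.
Total common minutes: 15.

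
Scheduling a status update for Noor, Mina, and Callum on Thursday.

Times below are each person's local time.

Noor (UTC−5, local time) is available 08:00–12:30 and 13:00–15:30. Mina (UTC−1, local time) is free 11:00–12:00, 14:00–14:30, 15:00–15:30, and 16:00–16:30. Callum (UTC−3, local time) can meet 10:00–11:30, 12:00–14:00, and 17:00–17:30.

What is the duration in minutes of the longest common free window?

Noor → UTC: 13:00–17:30, 18:00–20:30.
Mina → UTC: 12:00–13:00, 15:00–15:30, 16:00–16:30, 17:00–17:30.
Callum → UTC: 13:00–14:30, 15:00–17:00, 20:00–20:30.
Noor ∩ Mina: 15:00–15:30, 16:00–16:30, 17:00–17:30.
Noor ∩ Mina ∩ Callum: 15:00–15:30, 16:00–16:30.
Common window lengths: 30, 30 min; longest is 30.

30 minutes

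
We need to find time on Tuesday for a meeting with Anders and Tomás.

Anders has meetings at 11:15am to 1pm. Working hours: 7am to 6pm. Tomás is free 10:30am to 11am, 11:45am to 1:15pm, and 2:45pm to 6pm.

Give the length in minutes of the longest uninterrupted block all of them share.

Anders free within 07:00–18:00: 07:00–11:15, 13:00–18:00.
Anders ∩ Tomás: 10:30–11:00, 13:00–13:15, 14:45–18:00.
Common window lengths: 30, 15, 195 min; longest is 195.

195 minutes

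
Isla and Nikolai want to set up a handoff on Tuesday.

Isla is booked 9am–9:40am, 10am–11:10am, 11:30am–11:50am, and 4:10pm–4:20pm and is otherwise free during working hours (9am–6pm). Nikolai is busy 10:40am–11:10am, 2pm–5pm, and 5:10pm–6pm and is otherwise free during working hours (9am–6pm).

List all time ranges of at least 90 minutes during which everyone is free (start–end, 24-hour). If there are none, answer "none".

Isla free within 09:00–18:00: 09:40–10:00, 11:10–11:30, 11:50–16:10, 16:20–18:00.
Nikolai free within 09:00–18:00: 09:00–10:40, 11:10–14:00, 17:00–17:10.
Isla ∩ Nikolai: 09:40–10:00, 11:10–11:30, 11:50–14:00, 17:00–17:10.
Windows ≥ 90 min: 11:50–14:00.

11:50–14:00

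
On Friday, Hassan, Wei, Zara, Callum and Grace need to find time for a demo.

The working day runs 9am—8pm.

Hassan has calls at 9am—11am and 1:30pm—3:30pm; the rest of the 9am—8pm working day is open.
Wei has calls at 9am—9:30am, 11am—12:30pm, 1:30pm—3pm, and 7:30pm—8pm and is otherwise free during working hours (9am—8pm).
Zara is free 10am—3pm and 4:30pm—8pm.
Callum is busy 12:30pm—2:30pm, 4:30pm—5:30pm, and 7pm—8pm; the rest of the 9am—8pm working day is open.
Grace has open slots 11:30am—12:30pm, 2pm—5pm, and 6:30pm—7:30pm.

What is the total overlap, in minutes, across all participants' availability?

Hassan free within 09:00–20:00: 11:00–13:30, 15:30–20:00.
Wei free within 09:00–20:00: 09:30–11:00, 12:30–13:30, 15:00–19:30.
Callum free within 09:00–20:00: 09:00–12:30, 14:30–16:30, 17:30–19:00.
Hassan ∩ Wei: 12:30–13:30, 15:30–19:30.
Hassan ∩ Wei ∩ Zara: 12:30–13:30, 16:30–19:30.
Hassan ∩ Wei ∩ Zara ∩ Callum: 17:30–19:00.
Hassan ∩ Wei ∩ Zara ∩ Callum ∩ Grace: 18:30–19:00.
Total common minutes: 30.

30 minutes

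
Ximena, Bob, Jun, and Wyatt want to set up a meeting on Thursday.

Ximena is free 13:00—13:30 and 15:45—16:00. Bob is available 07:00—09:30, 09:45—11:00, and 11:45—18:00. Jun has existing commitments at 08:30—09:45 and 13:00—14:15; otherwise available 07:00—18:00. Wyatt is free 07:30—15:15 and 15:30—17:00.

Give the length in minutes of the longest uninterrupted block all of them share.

15 minutes

Jun free within 07:00–18:00: 07:00–08:30, 09:45–13:00, 14:15–18:00.
Ximena ∩ Bob: 13:00–13:30, 15:45–16:00.
Ximena ∩ Bob ∩ Jun: 15:45–16:00.
Ximena ∩ Bob ∩ Jun ∩ Wyatt: 15:45–16:00.
Single common window of 15 minutes.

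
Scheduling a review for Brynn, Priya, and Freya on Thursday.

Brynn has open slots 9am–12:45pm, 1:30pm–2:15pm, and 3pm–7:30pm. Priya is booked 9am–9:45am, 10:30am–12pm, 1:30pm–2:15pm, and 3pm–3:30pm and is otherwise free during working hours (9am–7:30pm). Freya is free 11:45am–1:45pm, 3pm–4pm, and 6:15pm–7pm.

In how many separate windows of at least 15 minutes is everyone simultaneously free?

3

Priya free within 09:00–19:30: 09:45–10:30, 12:00–13:30, 14:15–15:00, 15:30–19:30.
Brynn ∩ Priya: 09:45–10:30, 12:00–12:45, 15:30–19:30.
Brynn ∩ Priya ∩ Freya: 12:00–12:45, 15:30–16:00, 18:15–19:00.
Windows ≥ 15 min: 12:00–12:45, 15:30–16:00, 18:15–19:00.
That's 3 windows.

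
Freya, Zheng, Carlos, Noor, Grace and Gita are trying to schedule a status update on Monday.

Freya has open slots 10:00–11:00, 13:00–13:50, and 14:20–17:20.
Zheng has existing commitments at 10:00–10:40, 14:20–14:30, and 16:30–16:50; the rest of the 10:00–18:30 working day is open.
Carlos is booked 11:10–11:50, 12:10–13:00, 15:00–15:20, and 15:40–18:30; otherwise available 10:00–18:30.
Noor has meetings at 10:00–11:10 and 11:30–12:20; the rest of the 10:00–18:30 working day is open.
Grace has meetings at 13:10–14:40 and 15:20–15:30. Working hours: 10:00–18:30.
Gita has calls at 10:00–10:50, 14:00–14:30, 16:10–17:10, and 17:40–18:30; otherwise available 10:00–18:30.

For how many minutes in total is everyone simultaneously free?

40 minutes

Zheng free within 10:00–18:30: 10:40–14:20, 14:30–16:30, 16:50–18:30.
Carlos free within 10:00–18:30: 10:00–11:10, 11:50–12:10, 13:00–15:00, 15:20–15:40.
Noor free within 10:00–18:30: 11:10–11:30, 12:20–18:30.
Grace free within 10:00–18:30: 10:00–13:10, 14:40–15:20, 15:30–18:30.
Gita free within 10:00–18:30: 10:50–14:00, 14:30–16:10, 17:10–17:40.
Freya ∩ Zheng: 10:40–11:00, 13:00–13:50, 14:30–16:30, 16:50–17:20.
Freya ∩ Zheng ∩ Carlos: 10:40–11:00, 13:00–13:50, 14:30–15:00, 15:20–15:40.
Freya ∩ Zheng ∩ Carlos ∩ Noor: 13:00–13:50, 14:30–15:00, 15:20–15:40.
Freya ∩ Zheng ∩ Carlos ∩ Noor ∩ Grace: 13:00–13:10, 14:40–15:00, 15:30–15:40.
Freya ∩ Zheng ∩ Carlos ∩ Noor ∩ Grace ∩ Gita: 13:00–13:10, 14:40–15:00, 15:30–15:40.
Total common minutes: 10 + 20 + 10 = 40.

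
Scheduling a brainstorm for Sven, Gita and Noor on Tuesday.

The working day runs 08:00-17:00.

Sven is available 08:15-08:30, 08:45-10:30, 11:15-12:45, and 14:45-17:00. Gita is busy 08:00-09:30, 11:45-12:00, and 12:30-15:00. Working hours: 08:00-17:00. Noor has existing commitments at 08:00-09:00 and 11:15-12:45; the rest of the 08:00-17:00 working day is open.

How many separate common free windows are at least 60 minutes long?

Gita free within 08:00–17:00: 09:30–11:45, 12:00–12:30, 15:00–17:00.
Noor free within 08:00–17:00: 09:00–11:15, 12:45–17:00.
Sven ∩ Gita: 09:30–10:30, 11:15–11:45, 12:00–12:30, 15:00–17:00.
Sven ∩ Gita ∩ Noor: 09:30–10:30, 15:00–17:00.
Windows ≥ 60 min: 09:30–10:30, 15:00–17:00.
That's 2 windows.

2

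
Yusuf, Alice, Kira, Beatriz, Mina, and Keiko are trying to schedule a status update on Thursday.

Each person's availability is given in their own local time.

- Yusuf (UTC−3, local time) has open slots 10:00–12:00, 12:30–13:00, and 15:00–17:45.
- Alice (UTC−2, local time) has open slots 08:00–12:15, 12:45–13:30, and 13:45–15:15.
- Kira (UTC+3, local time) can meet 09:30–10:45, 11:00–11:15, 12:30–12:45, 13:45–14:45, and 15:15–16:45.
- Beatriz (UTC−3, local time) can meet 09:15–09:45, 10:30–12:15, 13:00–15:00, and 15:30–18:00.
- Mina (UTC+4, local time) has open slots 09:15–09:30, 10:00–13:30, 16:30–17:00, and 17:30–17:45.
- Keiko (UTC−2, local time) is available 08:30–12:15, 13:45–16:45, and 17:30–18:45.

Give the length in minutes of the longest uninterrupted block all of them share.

15 minutes

Yusuf → UTC: 13:00–15:00, 15:30–16:00, 18:00–20:45.
Alice → UTC: 10:00–14:15, 14:45–15:30, 15:45–17:15.
Kira → UTC: 06:30–07:45, 08:00–08:15, 09:30–09:45, 10:45–11:45, 12:15–13:45.
Beatriz → UTC: 12:15–12:45, 13:30–15:15, 16:00–18:00, 18:30–21:00.
Mina → UTC: 05:15–05:30, 06:00–09:30, 12:30–13:00, 13:30–13:45.
Keiko → UTC: 10:30–14:15, 15:45–18:45, 19:30–20:45.
Yusuf ∩ Alice: 13:00–14:15, 14:45–15:00, 15:45–16:00.
Yusuf ∩ Alice ∩ Kira: 13:00–13:45.
Yusuf ∩ Alice ∩ Kira ∩ Beatriz: 13:30–13:45.
Yusuf ∩ Alice ∩ Kira ∩ Beatriz ∩ Mina: 13:30–13:45.
Yusuf ∩ Alice ∩ Kira ∩ Beatriz ∩ Mina ∩ Keiko: 13:30–13:45.
Single common window of 15 minutes.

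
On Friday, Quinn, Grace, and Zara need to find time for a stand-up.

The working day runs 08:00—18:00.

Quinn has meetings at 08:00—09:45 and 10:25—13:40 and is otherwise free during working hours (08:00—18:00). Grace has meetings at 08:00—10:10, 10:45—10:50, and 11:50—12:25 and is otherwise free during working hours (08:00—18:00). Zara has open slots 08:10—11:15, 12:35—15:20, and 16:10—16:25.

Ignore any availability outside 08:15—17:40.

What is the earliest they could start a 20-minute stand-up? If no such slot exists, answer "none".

13:40

Quinn free within 08:00–18:00: 09:45–10:25, 13:40–18:00.
Grace free within 08:00–18:00: 10:10–10:45, 10:50–11:50, 12:25–18:00.
Quinn ∩ Grace: 10:10–10:25, 13:40–18:00.
Quinn ∩ Grace ∩ Zara: 10:10–10:25, 13:40–15:20, 16:10–16:25.
Restricted to 08:15–17:40: 10:10–10:25, 13:40–15:20, 16:10–16:25.
Windows ≥ 20 min: 13:40–15:20.
Earliest such window starts at 13:40.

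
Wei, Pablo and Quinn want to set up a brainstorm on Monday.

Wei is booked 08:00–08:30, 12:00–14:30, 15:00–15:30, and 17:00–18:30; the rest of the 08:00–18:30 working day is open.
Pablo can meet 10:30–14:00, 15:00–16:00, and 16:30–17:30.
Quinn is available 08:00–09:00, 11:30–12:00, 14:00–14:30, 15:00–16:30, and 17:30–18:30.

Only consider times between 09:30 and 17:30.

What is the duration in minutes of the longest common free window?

Wei free within 08:00–18:30: 08:30–12:00, 14:30–15:00, 15:30–17:00.
Wei ∩ Pablo: 10:30–12:00, 15:30–16:00, 16:30–17:00.
Wei ∩ Pablo ∩ Quinn: 11:30–12:00, 15:30–16:00.
Restricted to 09:30–17:30: 11:30–12:00, 15:30–16:00.
Common window lengths: 30, 30 min; longest is 30.

30 minutes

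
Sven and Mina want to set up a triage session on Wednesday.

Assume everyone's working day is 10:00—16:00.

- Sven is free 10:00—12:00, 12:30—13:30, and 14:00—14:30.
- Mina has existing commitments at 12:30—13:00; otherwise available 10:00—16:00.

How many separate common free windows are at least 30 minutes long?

Mina free within 10:00–16:00: 10:00–12:30, 13:00–16:00.
Sven ∩ Mina: 10:00–12:00, 13:00–13:30, 14:00–14:30.
Windows ≥ 30 min: 10:00–12:00, 13:00–13:30, 14:00–14:30.
That's 3 windows.

3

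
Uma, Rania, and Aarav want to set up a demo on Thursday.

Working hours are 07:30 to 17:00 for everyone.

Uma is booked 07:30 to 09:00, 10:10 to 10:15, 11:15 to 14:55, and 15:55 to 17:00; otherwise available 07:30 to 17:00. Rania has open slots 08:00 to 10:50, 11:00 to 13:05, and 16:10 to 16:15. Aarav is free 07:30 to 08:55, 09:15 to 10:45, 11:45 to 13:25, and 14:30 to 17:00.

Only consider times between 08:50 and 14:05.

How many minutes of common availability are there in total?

Uma free within 07:30–17:00: 09:00–10:10, 10:15–11:15, 14:55–15:55.
Uma ∩ Rania: 09:00–10:10, 10:15–10:50, 11:00–11:15.
Uma ∩ Rania ∩ Aarav: 09:15–10:10, 10:15–10:45.
Restricted to 08:50–14:05: 09:15–10:10, 10:15–10:45.
Total common minutes: 55 + 30 = 85.

85 minutes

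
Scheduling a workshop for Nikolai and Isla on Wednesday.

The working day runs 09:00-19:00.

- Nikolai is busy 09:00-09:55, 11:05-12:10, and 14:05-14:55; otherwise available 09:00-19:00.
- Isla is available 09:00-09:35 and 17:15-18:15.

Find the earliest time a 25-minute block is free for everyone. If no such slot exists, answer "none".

Nikolai free within 09:00–19:00: 09:55–11:05, 12:10–14:05, 14:55–19:00.
Nikolai ∩ Isla: 17:15–18:15.
Windows ≥ 25 min: 17:15–18:15.
Earliest such window starts at 17:15.

17:15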